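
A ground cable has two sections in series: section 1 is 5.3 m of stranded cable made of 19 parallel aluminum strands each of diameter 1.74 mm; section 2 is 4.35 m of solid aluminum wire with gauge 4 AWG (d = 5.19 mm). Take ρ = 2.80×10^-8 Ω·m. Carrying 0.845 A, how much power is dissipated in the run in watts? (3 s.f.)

Section 1: A_strand = π(8.7000e-04)² = 2.378e-06 m²; R₁ = ρL/(N·A_s) = (2.80×10^-8)(5.3)/(19×2.378e-06) = 0.003285 Ω
Section 2: A = π(5.19/2 mm)² = π(2.5950e-03 m)² = 2.116e-05 m²
R₂ = (2.80×10^-8)(4.35)/(2.116e-05) = 0.005757 Ω
R = R₁ + R₂ = 0.009042 Ω
P = I²R = (0.845)² × 0.009042 = 0.00646 W

0.00646 W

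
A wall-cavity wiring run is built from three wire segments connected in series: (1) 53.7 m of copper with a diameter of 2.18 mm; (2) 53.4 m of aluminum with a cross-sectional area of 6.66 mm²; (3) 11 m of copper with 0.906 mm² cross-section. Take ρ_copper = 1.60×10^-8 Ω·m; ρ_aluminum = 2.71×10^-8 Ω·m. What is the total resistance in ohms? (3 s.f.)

Seg 1: A = π(d/2)² = π(1.0900e-03 m)² = 3.733e-06 m²
R_1 = (1.60×10^-8)(53.7)/(3.733e-06) = 0.2302 Ω
Seg 2: A = 6.66 mm² = 6.660e-06 m²
R_2 = (2.71×10^-8)(53.4)/(6.660e-06) = 0.2173 Ω
Seg 3: A = 0.906 mm² = 9.060e-07 m²
R_3 = (1.60×10^-8)(11)/(9.060e-07) = 0.1943 Ω
R_total = R_1 + R_2 + R_3 = 0.642 Ω

0.642 Ω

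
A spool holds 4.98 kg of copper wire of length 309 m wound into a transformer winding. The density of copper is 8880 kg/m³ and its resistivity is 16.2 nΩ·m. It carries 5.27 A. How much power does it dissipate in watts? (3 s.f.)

ρ = 16.2 nΩ·m = 1.62×10^-8 Ω·m
A = m/(density·L) = 4.98/(8880×309) = 1.8149e-06 m²
R = ρL/A = (1.62×10^-8)(309)/(1.8149e-06) = 2.758 Ω
P = I²R = (5.27)² × 2.758 = 76.6 W

76.6 W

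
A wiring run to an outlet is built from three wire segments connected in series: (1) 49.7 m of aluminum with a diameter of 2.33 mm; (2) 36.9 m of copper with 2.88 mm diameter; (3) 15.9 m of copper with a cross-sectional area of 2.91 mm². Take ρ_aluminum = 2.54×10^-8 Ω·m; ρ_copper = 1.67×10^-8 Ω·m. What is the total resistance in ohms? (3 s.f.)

0.482 Ω

Seg 1: A = π(d/2)² = π(1.1650e-03 m)² = 4.264e-06 m²
R_1 = (2.54×10^-8)(49.7)/(4.264e-06) = 0.2961 Ω
Seg 2: A = π(d/2)² = π(1.4400e-03 m)² = 6.514e-06 m²
R_2 = (1.67×10^-8)(36.9)/(6.514e-06) = 0.09459 Ω
Seg 3: A = 2.91 mm² = 2.910e-06 m²
R_3 = (1.67×10^-8)(15.9)/(2.910e-06) = 0.09125 Ω
R_total = R_1 + R_2 + R_3 = 0.482 Ω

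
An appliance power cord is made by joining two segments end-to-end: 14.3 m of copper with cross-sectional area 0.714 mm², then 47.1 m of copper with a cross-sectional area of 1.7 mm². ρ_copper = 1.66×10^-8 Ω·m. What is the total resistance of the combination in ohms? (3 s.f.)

0.792 Ω

Segment 1: A = 0.714 mm² = 7.140e-07 m²
R₁ = ρL/A = (1.66×10^-8)(14.3)/(7.140e-07) = 0.3325 Ω
Segment 2: A = 1.7 mm² = 1.700e-06 m²
R₂ = (1.66×10^-8)(47.1)/(1.700e-06) = 0.4599 Ω
R = R₁ + R₂ = 0.792 Ω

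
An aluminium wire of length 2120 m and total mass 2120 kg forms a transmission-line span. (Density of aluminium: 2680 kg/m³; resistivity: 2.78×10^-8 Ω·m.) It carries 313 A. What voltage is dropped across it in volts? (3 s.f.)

49.4 V

A = m/(density·L) = 2120/(2680×2120) = 3.7313e-04 m²
R = ρL/A = (2.78×10^-8)(2120)/(3.7313e-04) = 0.1579 Ω
V = IR = 313 × 0.1579 = 49.4 V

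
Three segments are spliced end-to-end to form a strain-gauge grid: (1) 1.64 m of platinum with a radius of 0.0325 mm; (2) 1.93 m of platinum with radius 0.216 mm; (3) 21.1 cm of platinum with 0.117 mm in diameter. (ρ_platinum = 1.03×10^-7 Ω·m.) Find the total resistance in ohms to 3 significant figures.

Seg 1: A = πr² = π(3.2500e-05 m)² = 3.318e-09 m²
R_1 = (1.03×10^-7)(1.64)/(3.318e-09) = 50.91 Ω
Seg 2: A = πr² = π(2.1600e-04 m)² = 1.466e-07 m²
R_2 = (1.03×10^-7)(1.93)/(1.466e-07) = 1.356 Ω
Seg 3: A = π(d/2)² = π(5.8500e-05 m)² = 1.075e-08 m²
R_3 = (1.03×10^-7)(0.211)/(1.075e-08) = 2.021 Ω
R_total = R_1 + R_2 + R_3 = 54.3 Ω

54.3 Ω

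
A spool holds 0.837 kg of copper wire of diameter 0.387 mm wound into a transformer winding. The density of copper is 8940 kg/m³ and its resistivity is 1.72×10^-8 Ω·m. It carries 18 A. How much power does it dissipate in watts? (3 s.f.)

37700 W

A = π(d/2)² = π(1.9350e-04 m)² = 1.1763e-07 m²
L = m/(density·A) = 0.837/(8940×1.1763e-07) = 795.9 m
R = ρL/A = (1.72×10^-8)(795.9)/(1.1763e-07) = 116.4 Ω
P = I²R = (18)² × 116.4 = 37700 W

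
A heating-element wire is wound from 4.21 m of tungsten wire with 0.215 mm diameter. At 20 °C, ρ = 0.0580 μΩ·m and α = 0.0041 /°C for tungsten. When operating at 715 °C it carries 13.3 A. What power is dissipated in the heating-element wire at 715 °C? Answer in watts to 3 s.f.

4580 W

ρ = 0.0580 μΩ·m = 5.80×10^-8 Ω·m
A = π(d/2)² = π(1.0750e-04 m)² = 3.631e-08 m²
R₍20₎ = ρL/A = (5.80×10^-8)(4.21)/(3.631e-08) = 6.726 Ω
R₍715₎ = R₍20₎(1 + αΔT) = 6.726 × (1 + 0.0041×695) = 25.89 Ω
P = I²R = (13.3)² × 25.89 = 4580 W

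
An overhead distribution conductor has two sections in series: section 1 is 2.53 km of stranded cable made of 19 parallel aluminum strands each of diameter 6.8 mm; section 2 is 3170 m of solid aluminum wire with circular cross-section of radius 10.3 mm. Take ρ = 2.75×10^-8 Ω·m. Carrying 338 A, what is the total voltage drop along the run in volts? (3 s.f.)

122 V

Section 1: A_strand = π(3.4000e-03)² = 3.632e-05 m²; R₁ = ρL/(N·A_s) = (2.75×10^-8)(2530)/(19×3.632e-05) = 0.1008 Ω
Section 2: A = πr² = π(1.0300e-02 m)² = 3.333e-04 m²
R₂ = (2.75×10^-8)(3170)/(3.333e-04) = 0.2616 Ω
R = R₁ + R₂ = 0.3624 Ω
V = IR = 338 × 0.3624 = 122 V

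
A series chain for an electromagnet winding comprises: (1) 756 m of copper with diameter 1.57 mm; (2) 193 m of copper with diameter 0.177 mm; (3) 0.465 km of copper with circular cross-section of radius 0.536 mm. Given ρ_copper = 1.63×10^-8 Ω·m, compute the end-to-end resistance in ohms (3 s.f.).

Seg 1: A = π(d/2)² = π(7.8500e-04 m)² = 1.936e-06 m²
R_1 = (1.63×10^-8)(756)/(1.936e-06) = 6.365 Ω
Seg 2: A = π(d/2)² = π(8.8500e-05 m)² = 2.461e-08 m²
R_2 = (1.63×10^-8)(193)/(2.461e-08) = 127.9 Ω
Seg 3: A = πr² = π(5.3600e-04 m)² = 9.026e-07 m²
R_3 = (1.63×10^-8)(465)/(9.026e-07) = 8.398 Ω
R_total = R_1 + R_2 + R_3 = 143 Ω

143 Ω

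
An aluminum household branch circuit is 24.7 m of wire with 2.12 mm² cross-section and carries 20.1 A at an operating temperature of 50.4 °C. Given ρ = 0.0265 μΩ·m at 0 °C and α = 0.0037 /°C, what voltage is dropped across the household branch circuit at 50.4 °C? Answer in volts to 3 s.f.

7.36 V

ρ = 0.0265 μΩ·m = 2.65×10^-8 Ω·m
A = 2.12 mm² = 2.120e-06 m²
R₍0₎ = ρL/A = (2.65×10^-8)(24.7)/(2.120e-06) = 0.3087 Ω
R₍50.4₎ = R₍0₎(1 + αΔT) = 0.3087 × (1 + 0.0037×50.4) = 0.3663 Ω
V = IR = 20.1 × 0.3663 = 7.36 V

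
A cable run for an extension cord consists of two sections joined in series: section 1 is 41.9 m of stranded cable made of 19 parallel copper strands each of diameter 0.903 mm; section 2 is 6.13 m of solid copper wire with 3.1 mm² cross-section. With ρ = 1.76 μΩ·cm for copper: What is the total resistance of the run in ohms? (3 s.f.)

0.0954 Ω

ρ = 1.76 μΩ·cm = 1.76×10^-8 Ω·m
Section 1: A_strand = π(4.5150e-04)² = 6.404e-07 m²; R₁ = ρL/(N·A_s) = (1.76×10^-8)(41.9)/(19×6.404e-07) = 0.0606 Ω
Section 2: A = 3.1 mm² = 3.100e-06 m²
R₂ = (1.76×10^-8)(6.13)/(3.100e-06) = 0.0348 Ω
R = R₁ + R₂ = 0.0954 Ω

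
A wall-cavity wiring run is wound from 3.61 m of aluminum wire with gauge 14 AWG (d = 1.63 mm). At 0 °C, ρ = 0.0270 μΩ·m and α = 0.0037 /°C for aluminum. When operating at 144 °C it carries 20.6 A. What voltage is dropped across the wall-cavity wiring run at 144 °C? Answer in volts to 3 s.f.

ρ = 0.0270 μΩ·m = 2.70×10^-8 Ω·m
A = π(1.63/2 mm)² = π(8.1500e-04 m)² = 2.087e-06 m²
R₍0₎ = ρL/A = (2.70×10^-8)(3.61)/(2.087e-06) = 0.04671 Ω
R₍144₎ = R₍0₎(1 + αΔT) = 0.04671 × (1 + 0.0037×144) = 0.0716 Ω
V = IR = 20.6 × 0.0716 = 1.47 V

1.47 V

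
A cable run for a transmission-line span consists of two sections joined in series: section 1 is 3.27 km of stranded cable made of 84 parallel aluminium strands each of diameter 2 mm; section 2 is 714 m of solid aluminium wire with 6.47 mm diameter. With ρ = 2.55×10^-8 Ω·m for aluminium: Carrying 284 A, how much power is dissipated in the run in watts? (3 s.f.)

Section 1: A_strand = π(1.0000e-03)² = 3.142e-06 m²; R₁ = ρL/(N·A_s) = (2.55×10^-8)(3270)/(84×3.142e-06) = 0.316 Ω
Section 2: A = π(d/2)² = π(3.2350e-03 m)² = 3.288e-05 m²
R₂ = (2.55×10^-8)(714)/(3.288e-05) = 0.5538 Ω
R = R₁ + R₂ = 0.8698 Ω
P = I²R = (284)² × 0.8698 = 70200 W

70200 W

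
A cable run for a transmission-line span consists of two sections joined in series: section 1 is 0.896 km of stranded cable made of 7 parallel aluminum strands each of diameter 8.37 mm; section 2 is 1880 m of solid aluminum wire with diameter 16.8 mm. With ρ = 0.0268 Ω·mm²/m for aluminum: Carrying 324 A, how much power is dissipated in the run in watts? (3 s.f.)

ρ = 0.0268 Ω·mm²/m = 2.68×10^-8 Ω·m
Section 1: A_strand = π(4.1850e-03)² = 5.502e-05 m²; R₁ = ρL/(N·A_s) = (2.68×10^-8)(896)/(7×5.502e-05) = 0.06235 Ω
Section 2: A = π(d/2)² = π(8.4000e-03 m)² = 2.217e-04 m²
R₂ = (2.68×10^-8)(1880)/(2.217e-04) = 0.2273 Ω
R = R₁ + R₂ = 0.2896 Ω
P = I²R = (324)² × 0.2896 = 30400 W

30400 W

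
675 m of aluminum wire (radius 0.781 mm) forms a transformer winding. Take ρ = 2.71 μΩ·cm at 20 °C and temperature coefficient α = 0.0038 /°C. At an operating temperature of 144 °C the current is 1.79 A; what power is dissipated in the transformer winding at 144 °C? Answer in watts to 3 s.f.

ρ = 2.71 μΩ·cm = 2.71×10^-8 Ω·m
A = πr² = π(7.8100e-04 m)² = 1.916e-06 m²
R₍20₎ = ρL/A = (2.71×10^-8)(675)/(1.916e-06) = 9.546 Ω
R₍144₎ = R₍20₎(1 + αΔT) = 9.546 × (1 + 0.0038×124) = 14.04 Ω
P = I²R = (1.79)² × 14.04 = 45.0 W

45.0 W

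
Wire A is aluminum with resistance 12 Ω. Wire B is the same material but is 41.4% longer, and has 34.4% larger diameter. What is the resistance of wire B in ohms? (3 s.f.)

R ∝ L/d², so R_B/R_A = (1 + 41.4/100) × (1 + 34.4/100)⁻²
= 1.414 × 0.5536 = 0.7828
R_B = 0.7828 × 12 = 9.39 Ω

9.39 Ω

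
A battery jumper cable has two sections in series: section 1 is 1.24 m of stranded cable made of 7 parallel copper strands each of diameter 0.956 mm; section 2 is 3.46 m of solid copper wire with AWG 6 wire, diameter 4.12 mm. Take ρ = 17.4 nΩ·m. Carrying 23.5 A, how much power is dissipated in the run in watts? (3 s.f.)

ρ = 17.4 nΩ·m = 1.74×10^-8 Ω·m
Section 1: A_strand = π(4.7800e-04)² = 7.178e-07 m²; R₁ = ρL/(N·A_s) = (1.74×10^-8)(1.24)/(7×7.178e-07) = 0.004294 Ω
Section 2: A = π(4.12/2 mm)² = π(2.0600e-03 m)² = 1.333e-05 m²
R₂ = (1.74×10^-8)(3.46)/(1.333e-05) = 0.004516 Ω
R = R₁ + R₂ = 0.00881 Ω
P = I²R = (23.5)² × 0.00881 = 4.87 W

4.87 W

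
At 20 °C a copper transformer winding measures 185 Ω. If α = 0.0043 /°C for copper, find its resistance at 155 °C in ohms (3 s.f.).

292 Ω

ΔT = 155 − 20 = 135 °C
R = R₀(1 + αΔT) = 185 × (1 + 0.0043×135) = 185 × 1.581 = 292 Ω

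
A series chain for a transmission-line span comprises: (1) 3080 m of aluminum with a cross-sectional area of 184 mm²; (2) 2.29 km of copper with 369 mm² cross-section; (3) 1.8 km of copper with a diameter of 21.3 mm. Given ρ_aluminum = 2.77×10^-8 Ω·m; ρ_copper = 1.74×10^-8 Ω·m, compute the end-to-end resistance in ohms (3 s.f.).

Seg 1: A = 184 mm² = 1.840e-04 m²
R_1 = (2.77×10^-8)(3080)/(1.840e-04) = 0.4637 Ω
Seg 2: A = 369 mm² = 3.690e-04 m²
R_2 = (1.74×10^-8)(2290)/(3.690e-04) = 0.108 Ω
Seg 3: A = π(d/2)² = π(1.0650e-02 m)² = 3.563e-04 m²
R_3 = (1.74×10^-8)(1800)/(3.563e-04) = 0.0879 Ω
R_total = R_1 + R_2 + R_3 = 0.660 Ω

0.660 Ω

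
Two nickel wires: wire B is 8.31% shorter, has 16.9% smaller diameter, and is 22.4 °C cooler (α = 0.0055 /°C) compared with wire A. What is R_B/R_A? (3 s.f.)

R ∝ ρL/d² with ρ ∝ (1+αΔT), so R_B/R_A = (1 − 8.31/100) × (1 − 16.9/100)⁻² × (1 − 0.0055×22.4)
= 0.9169 × 1.448 × 0.8768 = 1.16

1.16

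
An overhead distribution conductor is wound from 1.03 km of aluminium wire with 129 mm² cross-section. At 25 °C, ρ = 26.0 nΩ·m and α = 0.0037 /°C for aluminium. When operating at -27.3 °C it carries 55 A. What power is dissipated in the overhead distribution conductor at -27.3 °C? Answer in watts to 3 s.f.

ρ = 26.0 nΩ·m = 2.60×10^-8 Ω·m
A = 129 mm² = 1.290e-04 m²
R₍25₎ = ρL/A = (2.60×10^-8)(1030)/(1.290e-04) = 0.2076 Ω
R₍-27.3₎ = R₍25₎(1 + αΔT) = 0.2076 × (1 + 0.0037×-52.3) = 0.1674 Ω
P = I²R = (55)² × 0.1674 = 506 W

506 W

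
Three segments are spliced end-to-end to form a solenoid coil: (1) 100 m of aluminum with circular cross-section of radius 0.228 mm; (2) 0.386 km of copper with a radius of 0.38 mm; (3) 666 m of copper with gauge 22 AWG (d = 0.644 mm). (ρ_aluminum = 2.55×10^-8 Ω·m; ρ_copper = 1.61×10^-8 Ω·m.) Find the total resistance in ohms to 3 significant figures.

62.2 Ω

Seg 1: A = πr² = π(2.2800e-04 m)² = 1.633e-07 m²
R_1 = (2.55×10^-8)(100)/(1.633e-07) = 15.61 Ω
Seg 2: A = πr² = π(3.8000e-04 m)² = 4.536e-07 m²
R_2 = (1.61×10^-8)(386)/(4.536e-07) = 13.7 Ω
Seg 3: A = π(0.644/2 mm)² = π(3.2200e-04 m)² = 3.257e-07 m²
R_3 = (1.61×10^-8)(666)/(3.257e-07) = 32.92 Ω
R_total = R_1 + R_2 + R_3 = 62.2 Ω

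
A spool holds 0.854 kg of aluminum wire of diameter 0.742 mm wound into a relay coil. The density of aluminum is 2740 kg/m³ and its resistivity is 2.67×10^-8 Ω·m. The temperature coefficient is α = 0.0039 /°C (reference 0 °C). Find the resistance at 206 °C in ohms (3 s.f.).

A = π(d/2)² = π(3.7100e-04 m)² = 4.3241e-07 m²
L = m/(density·A) = 0.854/(2740×4.3241e-07) = 720.8 m
R = ρL/A = (2.67×10^-8)(720.8)/(4.3241e-07) = 44.51 Ω
R(206 °C) = 44.51 × (1 + 0.0039×206) = 80.3 Ω

80.3 Ω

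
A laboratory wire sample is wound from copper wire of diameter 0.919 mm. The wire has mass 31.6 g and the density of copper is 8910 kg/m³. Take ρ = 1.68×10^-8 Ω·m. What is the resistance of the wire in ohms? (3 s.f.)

A = π(d/2)² = π(4.5950e-04 m)² = 6.6332e-07 m²
L = m/(density·A) = 0.0316/(8910×6.6332e-07) = 5.347 m
R = ρL/A = (1.68×10^-8)(5.347)/(6.6332e-07) = 0.135 Ω

0.135 Ω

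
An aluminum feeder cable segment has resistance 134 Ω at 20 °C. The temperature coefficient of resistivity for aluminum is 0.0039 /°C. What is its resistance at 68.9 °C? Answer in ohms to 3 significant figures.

160 Ω

ΔT = 68.9 − 20 = 48.9 °C
R = R₀(1 + αΔT) = 134 × (1 + 0.0039×48.9) = 134 × 1.191 = 160 Ω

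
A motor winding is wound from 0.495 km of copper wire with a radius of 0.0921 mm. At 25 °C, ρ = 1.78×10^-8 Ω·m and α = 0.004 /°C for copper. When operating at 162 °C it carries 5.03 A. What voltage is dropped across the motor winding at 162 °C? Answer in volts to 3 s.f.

A = πr² = π(9.2100e-05 m)² = 2.665e-08 m²
R₍25₎ = ρL/A = (1.78×10^-8)(495)/(2.665e-08) = 330.6 Ω
R₍162₎ = R₍25₎(1 + αΔT) = 330.6 × (1 + 0.004×137) = 511.8 Ω
V = IR = 5.03 × 511.8 = 2570 V

2570 V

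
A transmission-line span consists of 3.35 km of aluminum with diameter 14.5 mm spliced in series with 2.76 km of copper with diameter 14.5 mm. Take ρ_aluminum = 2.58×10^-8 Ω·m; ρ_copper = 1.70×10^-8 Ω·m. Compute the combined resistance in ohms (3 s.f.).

Segment 1: A = π(d/2)² = π(7.2500e-03 m)² = 1.651e-04 m²
R₁ = ρL/A = (2.58×10^-8)(3350)/(1.651e-04) = 0.5234 Ω
R₂ = (1.70×10^-8)(2760)/(1.651e-04) = 0.2841 Ω
R = R₁ + R₂ = 0.808 Ω

0.808 Ω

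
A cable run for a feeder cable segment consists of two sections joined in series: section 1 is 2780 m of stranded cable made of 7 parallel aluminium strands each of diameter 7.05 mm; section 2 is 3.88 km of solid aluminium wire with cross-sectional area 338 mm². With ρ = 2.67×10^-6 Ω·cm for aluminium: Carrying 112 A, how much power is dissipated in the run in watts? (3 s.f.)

7250 W

ρ = 2.67×10^-6 Ω·cm = 2.67×10^-8 Ω·m
Section 1: A_strand = π(3.5250e-03)² = 3.904e-05 m²; R₁ = ρL/(N·A_s) = (2.67×10^-8)(2780)/(7×3.904e-05) = 0.2716 Ω
Section 2: A = 338 mm² = 3.380e-04 m²
R₂ = (2.67×10^-8)(3880)/(3.380e-04) = 0.3065 Ω
R = R₁ + R₂ = 0.5781 Ω
P = I²R = (112)² × 0.5781 = 7250 W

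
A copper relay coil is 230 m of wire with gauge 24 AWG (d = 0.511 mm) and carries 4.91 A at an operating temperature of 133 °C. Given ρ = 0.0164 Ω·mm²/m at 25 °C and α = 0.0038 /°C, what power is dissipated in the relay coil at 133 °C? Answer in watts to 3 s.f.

625 W

ρ = 0.0164 Ω·mm²/m = 1.64×10^-8 Ω·m
A = π(0.511/2 mm)² = π(2.5550e-04 m)² = 2.051e-07 m²
R₍25₎ = ρL/A = (1.64×10^-8)(230)/(2.051e-07) = 18.39 Ω
R₍133₎ = R₍25₎(1 + αΔT) = 18.39 × (1 + 0.0038×108) = 25.94 Ω
P = I²R = (4.91)² × 25.94 = 625 W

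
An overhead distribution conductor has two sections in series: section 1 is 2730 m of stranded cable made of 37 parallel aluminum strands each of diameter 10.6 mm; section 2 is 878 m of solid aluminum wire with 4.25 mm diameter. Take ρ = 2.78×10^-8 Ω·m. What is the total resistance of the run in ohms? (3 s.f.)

1.74 Ω

Section 1: A_strand = π(5.3000e-03)² = 8.825e-05 m²; R₁ = ρL/(N·A_s) = (2.78×10^-8)(2730)/(37×8.825e-05) = 0.02324 Ω
Section 2: A = π(d/2)² = π(2.1250e-03 m)² = 1.419e-05 m²
R₂ = (2.78×10^-8)(878)/(1.419e-05) = 1.721 Ω
R = R₁ + R₂ = 1.74 Ω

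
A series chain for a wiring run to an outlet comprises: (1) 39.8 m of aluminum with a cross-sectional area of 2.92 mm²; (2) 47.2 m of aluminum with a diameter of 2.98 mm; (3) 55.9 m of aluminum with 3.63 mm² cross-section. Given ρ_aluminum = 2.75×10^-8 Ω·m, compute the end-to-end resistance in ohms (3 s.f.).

Seg 1: A = 2.92 mm² = 2.920e-06 m²
R_1 = (2.75×10^-8)(39.8)/(2.920e-06) = 0.3748 Ω
Seg 2: A = π(d/2)² = π(1.4900e-03 m)² = 6.975e-06 m²
R_2 = (2.75×10^-8)(47.2)/(6.975e-06) = 0.1861 Ω
Seg 3: A = 3.63 mm² = 3.630e-06 m²
R_3 = (2.75×10^-8)(55.9)/(3.630e-06) = 0.4235 Ω
R_total = R_1 + R_2 + R_3 = 0.984 Ω

0.984 Ω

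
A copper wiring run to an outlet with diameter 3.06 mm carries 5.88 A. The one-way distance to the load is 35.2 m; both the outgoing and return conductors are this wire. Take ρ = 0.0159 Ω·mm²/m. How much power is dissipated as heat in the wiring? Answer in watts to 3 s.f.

ρ = 0.0159 Ω·mm²/m = 1.59×10^-8 Ω·m
A = π(d/2)² = π(1.5300e-03 m)² = 7.354e-06 m²
Total conductor length (both ways) L = 2 × 35.2 = 70.4 m
R = ρL/A = (1.59×10^-8)(70.4)/(7.354e-06) = 0.1522 Ω
P = I²R = (5.88)² × 0.1522 = 5.26 W

5.26 W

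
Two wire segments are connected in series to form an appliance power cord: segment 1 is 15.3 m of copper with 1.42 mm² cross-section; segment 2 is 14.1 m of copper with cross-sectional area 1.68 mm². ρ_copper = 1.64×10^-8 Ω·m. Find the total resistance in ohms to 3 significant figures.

0.314 Ω

Segment 1: A = 1.42 mm² = 1.420e-06 m²
R₁ = ρL/A = (1.64×10^-8)(15.3)/(1.420e-06) = 0.1767 Ω
Segment 2: A = 1.68 mm² = 1.680e-06 m²
R₂ = (1.64×10^-8)(14.1)/(1.680e-06) = 0.1376 Ω
R = R₁ + R₂ = 0.314 Ω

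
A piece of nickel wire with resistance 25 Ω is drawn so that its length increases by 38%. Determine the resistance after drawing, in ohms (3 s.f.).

47.6 Ω

k = 1 + 38/100 = 1.38; volume constant ⇒ A' = A/k, so R' = k²R.
R' = 1.904 × 25 = 47.6 Ω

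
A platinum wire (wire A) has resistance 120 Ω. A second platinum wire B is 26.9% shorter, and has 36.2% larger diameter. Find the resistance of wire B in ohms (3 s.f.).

47.3 Ω

R ∝ L/d², so R_B/R_A = (1 − 26.9/100) × (1 + 36.2/100)⁻²
= 0.731 × 0.5391 = 0.3941
R_B = 0.3941 × 120 = 47.3 Ω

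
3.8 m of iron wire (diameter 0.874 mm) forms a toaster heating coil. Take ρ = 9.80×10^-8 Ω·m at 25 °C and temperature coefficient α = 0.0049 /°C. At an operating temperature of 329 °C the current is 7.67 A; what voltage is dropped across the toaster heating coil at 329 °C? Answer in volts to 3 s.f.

11.9 V

A = π(d/2)² = π(4.3700e-04 m)² = 5.999e-07 m²
R₍25₎ = ρL/A = (9.80×10^-8)(3.8)/(5.999e-07) = 0.6207 Ω
R₍329₎ = R₍25₎(1 + αΔT) = 0.6207 × (1 + 0.0049×304) = 1.545 Ω
V = IR = 7.67 × 1.545 = 11.9 V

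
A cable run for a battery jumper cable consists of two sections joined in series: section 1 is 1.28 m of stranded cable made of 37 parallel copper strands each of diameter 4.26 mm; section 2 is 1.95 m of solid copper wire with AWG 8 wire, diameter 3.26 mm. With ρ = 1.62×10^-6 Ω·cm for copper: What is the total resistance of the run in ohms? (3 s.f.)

ρ = 1.62×10^-6 Ω·cm = 1.62×10^-8 Ω·m
Section 1: A_strand = π(2.1300e-03)² = 1.425e-05 m²; R₁ = ρL/(N·A_s) = (1.62×10^-8)(1.28)/(37×1.425e-05) = 3.932×10^-5 Ω
Section 2: A = π(3.26/2 mm)² = π(1.6300e-03 m)² = 8.347e-06 m²
R₂ = (1.62×10^-8)(1.95)/(8.347e-06) = 0.003785 Ω
R = R₁ + R₂ = 0.00382 Ω

0.00382 Ω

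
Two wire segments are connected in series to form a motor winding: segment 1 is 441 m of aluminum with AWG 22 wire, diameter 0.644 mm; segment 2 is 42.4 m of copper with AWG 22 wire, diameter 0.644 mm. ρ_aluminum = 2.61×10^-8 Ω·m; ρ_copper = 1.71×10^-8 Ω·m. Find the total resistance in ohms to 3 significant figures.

37.6 Ω

Segment 1: A = π(0.644/2 mm)² = π(3.2200e-04 m)² = 3.257e-07 m²
R₁ = ρL/A = (2.61×10^-8)(441)/(3.257e-07) = 35.34 Ω
R₂ = (1.71×10^-8)(42.4)/(3.257e-07) = 2.226 Ω
R = R₁ + R₂ = 37.6 Ω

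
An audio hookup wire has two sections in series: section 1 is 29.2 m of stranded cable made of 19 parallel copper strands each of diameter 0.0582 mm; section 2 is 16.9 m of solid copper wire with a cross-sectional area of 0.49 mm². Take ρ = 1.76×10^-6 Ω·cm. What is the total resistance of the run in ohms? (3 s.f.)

10.8 Ω

ρ = 1.76×10^-6 Ω·cm = 1.76×10^-8 Ω·m
Section 1: A_strand = π(2.9100e-05)² = 2.660e-09 m²; R₁ = ρL/(N·A_s) = (1.76×10^-8)(29.2)/(19×2.660e-09) = 10.17 Ω
Section 2: A = 0.49 mm² = 4.900e-07 m²
R₂ = (1.76×10^-8)(16.9)/(4.900e-07) = 0.607 Ω
R = R₁ + R₂ = 10.8 Ω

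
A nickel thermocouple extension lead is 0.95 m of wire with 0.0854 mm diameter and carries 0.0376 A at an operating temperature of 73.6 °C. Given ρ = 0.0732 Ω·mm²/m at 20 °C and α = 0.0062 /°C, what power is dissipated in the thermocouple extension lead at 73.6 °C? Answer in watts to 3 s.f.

ρ = 0.0732 Ω·mm²/m = 7.32×10^-8 Ω·m
A = π(d/2)² = π(4.2700e-05 m)² = 5.728e-09 m²
R₍20₎ = ρL/A = (7.32×10^-8)(0.95)/(5.728e-09) = 12.14 Ω
R₍73.6₎ = R₍20₎(1 + αΔT) = 12.14 × (1 + 0.0062×53.6) = 16.17 Ω
P = I²R = (0.0376)² × 16.17 = 0.0229 W

0.0229 W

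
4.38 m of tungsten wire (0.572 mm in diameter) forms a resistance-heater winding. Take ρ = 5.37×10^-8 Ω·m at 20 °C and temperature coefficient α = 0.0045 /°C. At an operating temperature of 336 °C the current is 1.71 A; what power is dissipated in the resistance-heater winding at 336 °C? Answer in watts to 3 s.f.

6.48 W

A = π(d/2)² = π(2.8600e-04 m)² = 2.570e-07 m²
R₍20₎ = ρL/A = (5.37×10^-8)(4.38)/(2.570e-07) = 0.9153 Ω
R₍336₎ = R₍20₎(1 + αΔT) = 0.9153 × (1 + 0.0045×316) = 2.217 Ω
P = I²R = (1.71)² × 2.217 = 6.48 W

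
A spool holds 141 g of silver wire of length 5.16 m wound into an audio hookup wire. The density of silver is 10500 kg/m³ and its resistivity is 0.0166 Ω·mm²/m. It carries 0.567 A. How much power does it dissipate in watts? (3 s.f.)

0.0106 W

ρ = 0.0166 Ω·mm²/m = 1.66×10^-8 Ω·m
A = m/(density·L) = 0.141/(10500×5.16) = 2.6024e-06 m²
R = ρL/A = (1.66×10^-8)(5.16)/(2.6024e-06) = 0.03291 Ω
P = I²R = (0.567)² × 0.03291 = 0.0106 W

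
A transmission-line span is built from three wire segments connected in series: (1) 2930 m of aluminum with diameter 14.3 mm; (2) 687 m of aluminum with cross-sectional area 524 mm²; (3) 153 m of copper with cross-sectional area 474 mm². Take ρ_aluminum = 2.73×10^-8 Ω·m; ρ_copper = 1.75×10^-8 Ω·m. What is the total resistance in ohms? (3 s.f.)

Seg 1: A = π(d/2)² = π(7.1500e-03 m)² = 1.606e-04 m²
R_1 = (2.73×10^-8)(2930)/(1.606e-04) = 0.498 Ω
Seg 2: A = 524 mm² = 5.240e-04 m²
R_2 = (2.73×10^-8)(687)/(5.240e-04) = 0.03579 Ω
Seg 3: A = 474 mm² = 4.740e-04 m²
R_3 = (1.75×10^-8)(153)/(4.740e-04) = 0.005649 Ω
R_total = R_1 + R_2 + R_3 = 0.539 Ω

0.539 Ω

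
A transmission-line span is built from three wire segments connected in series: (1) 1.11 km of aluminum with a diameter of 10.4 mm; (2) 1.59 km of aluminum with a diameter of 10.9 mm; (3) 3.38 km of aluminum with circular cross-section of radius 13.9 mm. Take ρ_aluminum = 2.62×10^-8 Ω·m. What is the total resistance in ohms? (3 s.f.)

0.935 Ω

Seg 1: A = π(d/2)² = π(5.2000e-03 m)² = 8.495e-05 m²
R_1 = (2.62×10^-8)(1110)/(8.495e-05) = 0.3423 Ω
Seg 2: A = π(d/2)² = π(5.4500e-03 m)² = 9.331e-05 m²
R_2 = (2.62×10^-8)(1590)/(9.331e-05) = 0.4464 Ω
Seg 3: A = πr² = π(1.3900e-02 m)² = 6.070e-04 m²
R_3 = (2.62×10^-8)(3380)/(6.070e-04) = 0.1459 Ω
R_total = R_1 + R_2 + R_3 = 0.935 Ω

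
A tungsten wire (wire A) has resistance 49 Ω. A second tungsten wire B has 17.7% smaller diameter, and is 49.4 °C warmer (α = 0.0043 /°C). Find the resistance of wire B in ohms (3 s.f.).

87.7 Ω

R ∝ ρL/d² with ρ ∝ (1+αΔT), so R_B/R_A = (1 − 17.7/100)⁻² × (1 + 0.0043×49.4)
= 1.476 × 1.212 = 1.79
R_B = 1.79 × 49 = 87.7 Ω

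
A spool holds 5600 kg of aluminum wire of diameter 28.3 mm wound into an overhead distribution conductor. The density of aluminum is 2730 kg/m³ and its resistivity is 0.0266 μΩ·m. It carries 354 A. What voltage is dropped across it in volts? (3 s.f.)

ρ = 0.0266 μΩ·m = 2.66×10^-8 Ω·m
A = π(d/2)² = π(1.4150e-02 m)² = 6.2902e-04 m²
L = m/(density·A) = 5600/(2730×6.2902e-04) = 3261 m
R = ρL/A = (2.66×10^-8)(3261)/(6.2902e-04) = 0.1379 Ω
V = IR = 354 × 0.1379 = 48.8 V

48.8 V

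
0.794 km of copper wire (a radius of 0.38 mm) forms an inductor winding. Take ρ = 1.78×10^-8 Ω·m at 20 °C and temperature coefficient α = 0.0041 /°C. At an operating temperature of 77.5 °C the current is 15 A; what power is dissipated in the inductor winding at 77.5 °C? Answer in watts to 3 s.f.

A = πr² = π(3.8000e-04 m)² = 4.536e-07 m²
R₍20₎ = ρL/A = (1.78×10^-8)(794)/(4.536e-07) = 31.15 Ω
R₍77.5₎ = R₍20₎(1 + αΔT) = 31.15 × (1 + 0.0041×57.5) = 38.5 Ω
P = I²R = (15)² × 38.5 = 8660 W

8660 W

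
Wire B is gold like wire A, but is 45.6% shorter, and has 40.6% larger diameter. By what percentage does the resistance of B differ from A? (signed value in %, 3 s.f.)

-72.5%

R ∝ L/d², so R_B/R_A = (1 − 45.6/100) × (1 + 40.6/100)⁻²
= 0.544 × 0.5059 = 0.2752
(R_B − R_A)/R_A = 0.2752 − 1 = -72.5%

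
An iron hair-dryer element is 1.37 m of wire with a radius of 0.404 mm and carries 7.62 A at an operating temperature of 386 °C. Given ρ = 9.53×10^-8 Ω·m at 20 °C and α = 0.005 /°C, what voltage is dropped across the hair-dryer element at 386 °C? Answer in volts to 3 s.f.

5.49 V

A = πr² = π(4.0400e-04 m)² = 5.128e-07 m²
R₍20₎ = ρL/A = (9.53×10^-8)(1.37)/(5.128e-07) = 0.2546 Ω
R₍386₎ = R₍20₎(1 + αΔT) = 0.2546 × (1 + 0.005×366) = 0.7206 Ω
V = IR = 7.62 × 0.7206 = 5.49 V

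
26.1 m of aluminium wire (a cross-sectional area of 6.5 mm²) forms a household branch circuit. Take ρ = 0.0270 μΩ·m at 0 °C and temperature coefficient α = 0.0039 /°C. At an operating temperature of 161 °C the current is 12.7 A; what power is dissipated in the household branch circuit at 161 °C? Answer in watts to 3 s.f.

28.5 W

ρ = 0.0270 μΩ·m = 2.70×10^-8 Ω·m
A = 6.5 mm² = 6.500e-06 m²
R₍0₎ = ρL/A = (2.70×10^-8)(26.1)/(6.500e-06) = 0.1084 Ω
R₍161₎ = R₍0₎(1 + αΔT) = 0.1084 × (1 + 0.0039×161) = 0.1765 Ω
P = I²R = (12.7)² × 0.1765 = 28.5 W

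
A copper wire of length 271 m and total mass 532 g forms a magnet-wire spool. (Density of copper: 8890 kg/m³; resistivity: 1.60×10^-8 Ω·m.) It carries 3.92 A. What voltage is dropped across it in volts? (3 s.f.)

A = m/(density·L) = 0.532/(8890×271) = 2.2082e-07 m²
R = ρL/A = (1.60×10^-8)(271)/(2.2082e-07) = 19.64 Ω
V = IR = 3.92 × 19.64 = 77.0 V

77.0 V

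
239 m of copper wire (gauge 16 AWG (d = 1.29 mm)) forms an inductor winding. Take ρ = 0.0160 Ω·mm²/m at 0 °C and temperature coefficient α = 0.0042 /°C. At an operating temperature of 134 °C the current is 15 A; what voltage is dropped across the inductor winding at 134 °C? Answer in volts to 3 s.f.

ρ = 0.0160 Ω·mm²/m = 1.60×10^-8 Ω·m
A = π(1.29/2 mm)² = π(6.4500e-04 m)² = 1.307e-06 m²
R₍0₎ = ρL/A = (1.60×10^-8)(239)/(1.307e-06) = 2.926 Ω
R₍134₎ = R₍0₎(1 + αΔT) = 2.926 × (1 + 0.0042×134) = 4.572 Ω
V = IR = 15 × 4.572 = 68.6 V

68.6 V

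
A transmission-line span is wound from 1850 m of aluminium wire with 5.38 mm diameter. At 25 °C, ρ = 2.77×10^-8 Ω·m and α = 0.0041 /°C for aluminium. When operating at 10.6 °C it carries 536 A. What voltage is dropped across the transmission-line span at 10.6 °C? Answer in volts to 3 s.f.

A = π(d/2)² = π(2.6900e-03 m)² = 2.273e-05 m²
R₍25₎ = ρL/A = (2.77×10^-8)(1850)/(2.273e-05) = 2.254 Ω
R₍10.6₎ = R₍25₎(1 + αΔT) = 2.254 × (1 + 0.0041×-14.4) = 2.121 Ω
V = IR = 536 × 2.121 = 1140 V

1140 V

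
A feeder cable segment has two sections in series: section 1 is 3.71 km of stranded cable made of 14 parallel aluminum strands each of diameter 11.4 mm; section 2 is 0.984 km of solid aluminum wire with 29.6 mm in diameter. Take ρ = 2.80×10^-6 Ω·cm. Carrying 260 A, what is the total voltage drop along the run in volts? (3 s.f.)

ρ = 2.80×10^-6 Ω·cm = 2.80×10^-8 Ω·m
Section 1: A_strand = π(5.7000e-03)² = 1.021e-04 m²; R₁ = ρL/(N·A_s) = (2.80×10^-8)(3710)/(14×1.021e-04) = 0.07269 Ω
Section 2: A = π(d/2)² = π(1.4800e-02 m)² = 6.881e-04 m²
R₂ = (2.80×10^-8)(984)/(6.881e-04) = 0.04004 Ω
R = R₁ + R₂ = 0.1127 Ω
V = IR = 260 × 0.1127 = 29.3 V

29.3 V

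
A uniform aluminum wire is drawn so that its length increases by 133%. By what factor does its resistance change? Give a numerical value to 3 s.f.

k = 1 + 133/100 = 2.33; volume constant ⇒ A' = A/k, so R' = k²R.
Factor = 5.43

5.43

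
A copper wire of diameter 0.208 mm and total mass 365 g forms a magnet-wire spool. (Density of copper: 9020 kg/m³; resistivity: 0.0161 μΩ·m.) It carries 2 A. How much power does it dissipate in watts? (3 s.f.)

2260 W

ρ = 0.0161 μΩ·m = 1.61×10^-8 Ω·m
A = π(d/2)² = π(1.0400e-04 m)² = 3.3979e-08 m²
L = m/(density·A) = 0.365/(9020×3.3979e-08) = 1191 m
R = ρL/A = (1.61×10^-8)(1191)/(3.3979e-08) = 564.3 Ω
P = I²R = (2)² × 564.3 = 2260 W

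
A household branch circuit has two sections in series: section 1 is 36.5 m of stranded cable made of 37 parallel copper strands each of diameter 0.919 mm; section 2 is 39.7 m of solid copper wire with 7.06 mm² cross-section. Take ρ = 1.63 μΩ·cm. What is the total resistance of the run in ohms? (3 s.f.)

0.116 Ω

ρ = 1.63 μΩ·cm = 1.63×10^-8 Ω·m
Section 1: A_strand = π(4.5950e-04)² = 6.633e-07 m²; R₁ = ρL/(N·A_s) = (1.63×10^-8)(36.5)/(37×6.633e-07) = 0.02424 Ω
Section 2: A = 7.06 mm² = 7.060e-06 m²
R₂ = (1.63×10^-8)(39.7)/(7.060e-06) = 0.09166 Ω
R = R₁ + R₂ = 0.116 Ω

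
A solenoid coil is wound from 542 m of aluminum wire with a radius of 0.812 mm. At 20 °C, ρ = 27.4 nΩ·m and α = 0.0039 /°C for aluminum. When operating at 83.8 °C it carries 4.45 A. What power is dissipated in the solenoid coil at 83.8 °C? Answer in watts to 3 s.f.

177 W

ρ = 27.4 nΩ·m = 2.74×10^-8 Ω·m
A = πr² = π(8.1200e-04 m)² = 2.071e-06 m²
R₍20₎ = ρL/A = (2.74×10^-8)(542)/(2.071e-06) = 7.169 Ω
R₍83.8₎ = R₍20₎(1 + αΔT) = 7.169 × (1 + 0.0039×63.8) = 8.953 Ω
P = I²R = (4.45)² × 8.953 = 177 W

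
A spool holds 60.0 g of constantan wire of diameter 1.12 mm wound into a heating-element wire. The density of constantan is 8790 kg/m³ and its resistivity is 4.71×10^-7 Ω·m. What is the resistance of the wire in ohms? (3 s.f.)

3.31 Ω

A = π(d/2)² = π(5.6000e-04 m)² = 9.8520e-07 m²
L = m/(density·A) = 0.06/(8790×9.8520e-07) = 6.928 m
R = ρL/A = (4.71×10^-7)(6.928)/(9.8520e-07) = 3.31 Ω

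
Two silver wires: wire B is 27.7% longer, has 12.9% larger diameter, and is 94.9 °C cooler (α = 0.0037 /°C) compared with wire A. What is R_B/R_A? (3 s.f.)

R ∝ ρL/d² with ρ ∝ (1+αΔT), so R_B/R_A = (1 + 27.7/100) × (1 + 12.9/100)⁻² × (1 − 0.0037×94.9)
= 1.277 × 0.7845 × 0.6489 = 0.650

0.650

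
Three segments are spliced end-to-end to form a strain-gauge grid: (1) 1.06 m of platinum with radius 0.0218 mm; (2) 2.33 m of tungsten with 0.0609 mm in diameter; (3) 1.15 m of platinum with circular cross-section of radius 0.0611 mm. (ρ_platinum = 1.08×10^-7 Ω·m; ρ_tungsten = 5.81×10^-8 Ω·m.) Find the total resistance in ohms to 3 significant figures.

134 Ω

Seg 1: A = πr² = π(2.1800e-05 m)² = 1.493e-09 m²
R_1 = (1.08×10^-7)(1.06)/(1.493e-09) = 76.68 Ω
Seg 2: A = π(d/2)² = π(3.0450e-05 m)² = 2.913e-09 m²
R_2 = (5.81×10^-8)(2.33)/(2.913e-09) = 46.47 Ω
Seg 3: A = πr² = π(6.1100e-05 m)² = 1.173e-08 m²
R_3 = (1.08×10^-7)(1.15)/(1.173e-08) = 10.59 Ω
R_total = R_1 + R_2 + R_3 = 134 Ω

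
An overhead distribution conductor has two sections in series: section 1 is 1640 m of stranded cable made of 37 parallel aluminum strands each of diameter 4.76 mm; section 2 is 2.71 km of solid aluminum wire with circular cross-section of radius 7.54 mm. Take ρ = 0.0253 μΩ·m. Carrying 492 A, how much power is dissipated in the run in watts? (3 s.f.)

1.08×10^5 W

ρ = 0.0253 μΩ·m = 2.53×10^-8 Ω·m
Section 1: A_strand = π(2.3800e-03)² = 1.780e-05 m²; R₁ = ρL/(N·A_s) = (2.53×10^-8)(1640)/(37×1.780e-05) = 0.06302 Ω
Section 2: A = πr² = π(7.5400e-03 m)² = 1.786e-04 m²
R₂ = (2.53×10^-8)(2710)/(1.786e-04) = 0.3839 Ω
R = R₁ + R₂ = 0.4469 Ω
P = I²R = (492)² × 0.4469 = 1.08×10^5 W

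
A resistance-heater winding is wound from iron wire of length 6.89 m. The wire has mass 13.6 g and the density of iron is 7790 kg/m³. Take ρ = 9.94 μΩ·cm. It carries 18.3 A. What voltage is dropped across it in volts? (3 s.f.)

ρ = 9.94 μΩ·cm = 9.94×10^-8 Ω·m
A = m/(density·L) = 0.0136/(7790×6.89) = 2.5339e-07 m²
R = ρL/A = (9.94×10^-8)(6.89)/(2.5339e-07) = 2.703 Ω
V = IR = 18.3 × 2.703 = 49.5 V

49.5 V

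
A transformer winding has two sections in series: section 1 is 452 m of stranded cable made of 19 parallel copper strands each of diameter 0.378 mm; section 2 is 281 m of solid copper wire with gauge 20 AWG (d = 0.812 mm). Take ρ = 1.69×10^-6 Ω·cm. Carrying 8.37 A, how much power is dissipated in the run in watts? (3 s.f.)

ρ = 1.69×10^-6 Ω·cm = 1.69×10^-8 Ω·m
Section 1: A_strand = π(1.8900e-04)² = 1.122e-07 m²; R₁ = ρL/(N·A_s) = (1.69×10^-8)(452)/(19×1.122e-07) = 3.583 Ω
Section 2: A = π(0.812/2 mm)² = π(4.0600e-04 m)² = 5.178e-07 m²
R₂ = (1.69×10^-8)(281)/(5.178e-07) = 9.17 Ω
R = R₁ + R₂ = 12.75 Ω
P = I²R = (8.37)² × 12.75 = 893 W

893 W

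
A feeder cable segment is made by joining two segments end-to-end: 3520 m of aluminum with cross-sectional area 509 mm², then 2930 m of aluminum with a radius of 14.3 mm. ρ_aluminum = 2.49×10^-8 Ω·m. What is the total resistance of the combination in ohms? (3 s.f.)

0.286 Ω

Segment 1: A = 509 mm² = 5.090e-04 m²
R₁ = ρL/A = (2.49×10^-8)(3520)/(5.090e-04) = 0.1722 Ω
Segment 2: A = πr² = π(1.4300e-02 m)² = 6.424e-04 m²
R₂ = (2.49×10^-8)(2930)/(6.424e-04) = 0.1136 Ω
R = R₁ + R₂ = 0.286 Ω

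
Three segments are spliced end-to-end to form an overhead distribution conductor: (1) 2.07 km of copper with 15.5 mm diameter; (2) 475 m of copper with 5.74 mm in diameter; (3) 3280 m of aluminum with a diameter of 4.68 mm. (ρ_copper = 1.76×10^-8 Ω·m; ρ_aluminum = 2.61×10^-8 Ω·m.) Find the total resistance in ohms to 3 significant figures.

5.49 Ω

Seg 1: A = π(d/2)² = π(7.7500e-03 m)² = 1.887e-04 m²
R_1 = (1.76×10^-8)(2070)/(1.887e-04) = 0.1931 Ω
Seg 2: A = π(d/2)² = π(2.8700e-03 m)² = 2.588e-05 m²
R_2 = (1.76×10^-8)(475)/(2.588e-05) = 0.3231 Ω
Seg 3: A = π(d/2)² = π(2.3400e-03 m)² = 1.720e-05 m²
R_3 = (2.61×10^-8)(3280)/(1.720e-05) = 4.977 Ω
R_total = R_1 + R_2 + R_3 = 5.49 Ω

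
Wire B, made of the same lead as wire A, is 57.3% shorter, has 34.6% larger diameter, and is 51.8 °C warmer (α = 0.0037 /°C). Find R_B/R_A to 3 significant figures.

R ∝ ρL/d² with ρ ∝ (1+αΔT), so R_B/R_A = (1 − 57.3/100) × (1 + 34.6/100)⁻² × (1 + 0.0037×51.8)
= 0.427 × 0.552 × 1.192 = 0.281

0.281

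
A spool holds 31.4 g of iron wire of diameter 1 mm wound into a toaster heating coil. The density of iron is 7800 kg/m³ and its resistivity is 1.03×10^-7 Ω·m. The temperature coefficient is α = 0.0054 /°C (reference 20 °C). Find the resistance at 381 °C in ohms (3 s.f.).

A = π(d/2)² = π(5.0000e-04 m)² = 7.8540e-07 m²
L = m/(density·A) = 0.0314/(7800×7.8540e-07) = 5.126 m
R = ρL/A = (1.03×10^-7)(5.126)/(7.8540e-07) = 0.6722 Ω
R(381 °C) = 0.6722 × (1 + 0.0054×361) = 1.98 Ω

1.98 Ω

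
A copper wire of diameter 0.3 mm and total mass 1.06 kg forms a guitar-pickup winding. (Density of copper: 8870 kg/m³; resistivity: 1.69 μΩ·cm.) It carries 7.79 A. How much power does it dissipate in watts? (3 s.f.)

ρ = 1.69 μΩ·cm = 1.69×10^-8 Ω·m
A = π(d/2)² = π(1.5000e-04 m)² = 7.0686e-08 m²
L = m/(density·A) = 1.06/(8870×7.0686e-08) = 1691 m
R = ρL/A = (1.69×10^-8)(1691)/(7.0686e-08) = 404.2 Ω
P = I²R = (7.79)² × 404.2 = 24500 W

24500 W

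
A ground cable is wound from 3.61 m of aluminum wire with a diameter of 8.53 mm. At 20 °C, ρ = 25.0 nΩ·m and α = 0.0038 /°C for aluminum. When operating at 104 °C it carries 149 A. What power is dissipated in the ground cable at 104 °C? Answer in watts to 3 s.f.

ρ = 25.0 nΩ·m = 2.50×10^-8 Ω·m
A = π(d/2)² = π(4.2650e-03 m)² = 5.715e-05 m²
R₍20₎ = ρL/A = (2.50×10^-8)(3.61)/(5.715e-05) = 0.001579 Ω
R₍104₎ = R₍20₎(1 + αΔT) = 0.001579 × (1 + 0.0038×84) = 0.002083 Ω
P = I²R = (149)² × 0.002083 = 46.3 W

46.3 W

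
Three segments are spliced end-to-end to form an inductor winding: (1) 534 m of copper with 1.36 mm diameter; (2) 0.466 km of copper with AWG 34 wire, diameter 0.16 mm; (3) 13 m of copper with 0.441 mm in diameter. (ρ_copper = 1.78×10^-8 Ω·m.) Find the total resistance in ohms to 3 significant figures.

Seg 1: A = π(d/2)² = π(6.8000e-04 m)² = 1.453e-06 m²
R_1 = (1.78×10^-8)(534)/(1.453e-06) = 6.543 Ω
Seg 2: A = π(0.16/2 mm)² = π(8.0000e-05 m)² = 2.011e-08 m²
R_2 = (1.78×10^-8)(466)/(2.011e-08) = 412.5 Ω
Seg 3: A = π(d/2)² = π(2.2050e-04 m)² = 1.527e-07 m²
R_3 = (1.78×10^-8)(13)/(1.527e-07) = 1.515 Ω
R_total = R_1 + R_2 + R_3 = 421 Ω

421 Ω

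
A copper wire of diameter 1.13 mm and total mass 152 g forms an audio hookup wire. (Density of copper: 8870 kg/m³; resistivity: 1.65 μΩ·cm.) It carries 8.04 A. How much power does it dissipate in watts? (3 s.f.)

ρ = 1.65 μΩ·cm = 1.65×10^-8 Ω·m
A = π(d/2)² = π(5.6500e-04 m)² = 1.0029e-06 m²
L = m/(density·A) = 0.152/(8870×1.0029e-06) = 17.09 m
R = ρL/A = (1.65×10^-8)(17.09)/(1.0029e-06) = 0.2811 Ω
P = I²R = (8.04)² × 0.2811 = 18.2 W

18.2 W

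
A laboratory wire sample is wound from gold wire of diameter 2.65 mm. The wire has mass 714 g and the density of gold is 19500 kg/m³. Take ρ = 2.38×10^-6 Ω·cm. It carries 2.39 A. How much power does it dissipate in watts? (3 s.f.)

ρ = 2.38×10^-6 Ω·cm = 2.38×10^-8 Ω·m
A = π(d/2)² = π(1.3250e-03 m)² = 5.5155e-06 m²
L = m/(density·A) = 0.714/(19500×5.5155e-06) = 6.639 m
R = ρL/A = (2.38×10^-8)(6.639)/(5.5155e-06) = 0.02865 Ω
P = I²R = (2.39)² × 0.02865 = 0.164 W

0.164 W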